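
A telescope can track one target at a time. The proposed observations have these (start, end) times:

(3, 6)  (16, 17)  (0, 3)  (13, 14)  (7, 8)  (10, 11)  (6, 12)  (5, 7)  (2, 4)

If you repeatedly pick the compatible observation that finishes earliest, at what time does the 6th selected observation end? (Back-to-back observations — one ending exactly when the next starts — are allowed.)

17

Order by finish time; keep every interval that doesn't clash with the previous kept one.
Sorted by end: (0,3)  (2,4)  (3,6)  (5,7)  (7,8)  (10,11)  (6,12)  (13,14)  (16,17)
take (0,3); take (3,6); skip (5,7); take (7,8); take (10,11); skip (6,12); take (13,14); take (16,17).
Selected: (0,3) (3,6) (7,8) (10,11) (13,14) (16,17)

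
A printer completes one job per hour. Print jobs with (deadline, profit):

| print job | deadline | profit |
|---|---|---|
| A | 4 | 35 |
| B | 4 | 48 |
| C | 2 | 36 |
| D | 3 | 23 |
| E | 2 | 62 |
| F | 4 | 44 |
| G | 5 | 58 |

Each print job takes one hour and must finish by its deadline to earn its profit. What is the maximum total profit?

Sort by profit descending; place each in the latest free slot ≤ its deadline.
Profit order: E=62 G=58 B=48 F=44 C=36 A=35 D=23
Assign: E→slot 2, G→slot 5, B→slot 4, F→slot 3, C→slot 1, A skipped, D skipped.
Slots: [1:C] [2:E] [3:F] [4:B] [5:G]
Profit = 36 + 62 + 44 + 48 + 58 = 248

248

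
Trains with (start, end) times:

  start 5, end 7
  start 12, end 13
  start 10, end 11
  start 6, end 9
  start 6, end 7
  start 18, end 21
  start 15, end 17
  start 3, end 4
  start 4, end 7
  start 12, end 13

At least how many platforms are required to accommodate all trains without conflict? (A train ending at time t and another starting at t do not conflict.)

The answer is the maximum number of intervals overlapping at any instant.
starts: [3, 4, 5, 6, 6, 10, 12, 12, 15, 18]
ends:   [4, 7, 7, 7, 9, 11, 13, 13, 17, 21]
s3→1 e4→0 s4→1 s5→2 s6→3 s6→4  — peak 4.

4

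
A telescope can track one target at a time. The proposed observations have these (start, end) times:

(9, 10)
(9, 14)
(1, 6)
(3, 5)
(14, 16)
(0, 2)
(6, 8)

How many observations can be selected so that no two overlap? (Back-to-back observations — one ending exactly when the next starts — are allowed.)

Order by finish time; keep every interval that doesn't clash with the previous kept one.
Sorted by end: (0,2)  (3,5)  (1,6)  (6,8)  (9,10)  (9,14)  (14,16)
take (0,2); take (3,5); take (6,8); take (9,10); take (14,16).
Selected 5 observations.

5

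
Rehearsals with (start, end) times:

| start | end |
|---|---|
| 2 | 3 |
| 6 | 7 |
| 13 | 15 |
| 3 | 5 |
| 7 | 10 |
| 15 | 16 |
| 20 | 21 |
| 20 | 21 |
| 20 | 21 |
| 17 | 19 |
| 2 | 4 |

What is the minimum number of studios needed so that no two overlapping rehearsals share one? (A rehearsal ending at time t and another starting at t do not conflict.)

Events (time:±→running): 2:+→1 2:+→2 3:-→1 3:+→2 4:-→1 5:-→0 6:+→1 7:-→0 7:+→1 10:-→0 13:+→1 15:-→0 15:+→1 16:-→0 17:+→1 19:-→0 20:+→1 20:+→2 20:+→3 … peak 3.

3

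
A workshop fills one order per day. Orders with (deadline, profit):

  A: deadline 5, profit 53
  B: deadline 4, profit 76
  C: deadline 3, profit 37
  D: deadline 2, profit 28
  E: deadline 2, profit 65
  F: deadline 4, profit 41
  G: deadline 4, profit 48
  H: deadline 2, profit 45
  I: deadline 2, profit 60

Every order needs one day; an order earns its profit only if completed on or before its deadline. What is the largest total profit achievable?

Sort by profit descending; place each in the latest free slot ≤ its deadline.
By profit: B(d4,76), E(d2,65), I(d2,60), A(d5,53), G(d4,48), H(d2,45), F(d4,41), C(d3,37), D(d2,28)
B→slot 4; E→slot 2; I→slot 1; A→slot 5; G→slot 3; H skipped; F skipped; C skipped; D skipped.
Profit = 60 + 65 + 48 + 76 + 53 = 302

302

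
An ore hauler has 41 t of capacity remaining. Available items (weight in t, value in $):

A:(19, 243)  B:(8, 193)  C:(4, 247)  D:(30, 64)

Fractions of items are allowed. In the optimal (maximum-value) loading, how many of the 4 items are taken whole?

3

Sort by value per unit weight and fill in that order.
Order: C (247/4=61.75) > B (193/8=24.12) > A (243/19=12.79) > D (64/30=2.13)
Fill: take C (4 @ 247) → take B (8 @ 193) → take A (19 @ 243) → take 10/30 of D → 21.33; 41/41 used.
3 item(s) taken whole; one partial (take 10/30 of D).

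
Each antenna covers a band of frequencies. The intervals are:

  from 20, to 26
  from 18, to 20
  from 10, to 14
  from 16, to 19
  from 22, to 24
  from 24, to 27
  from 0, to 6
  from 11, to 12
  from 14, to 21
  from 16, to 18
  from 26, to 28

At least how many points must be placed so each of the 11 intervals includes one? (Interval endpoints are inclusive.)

5

Sorted: [0,6] [11,12] [10,14] [16,18] [16,19] [18,20] [14,21] [22,24] [20,26] [24,27] [26,28]
{[0,6]} hit by 6; {[11,12],[10,14]} hit by 12; {[16,18],[16,19],[18,20],[14,21]} hit by 18; {[22,24],[20,26],[24,27]} hit by 24; {[26,28]} hit by 28.
Points: 6, 12, 18, 24, 28 (5 total).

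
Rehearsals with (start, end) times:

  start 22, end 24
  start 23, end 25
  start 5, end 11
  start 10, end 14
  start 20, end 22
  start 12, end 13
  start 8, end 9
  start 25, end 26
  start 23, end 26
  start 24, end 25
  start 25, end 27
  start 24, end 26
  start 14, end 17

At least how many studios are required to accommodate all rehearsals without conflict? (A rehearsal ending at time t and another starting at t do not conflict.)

Count concurrent intervals with a sweep; the peak is the room count.
starts: [5, 8, 10, 12, 14, 20, 22, 23, 23, 24, 24, 25, 25]
ends:   [9, 11, 13, 14, 17, 22, 24, 25, 25, 26, 26, 26, 27]
s5→1 s8→2 e9→1 s10→2 e11→1 s12→2 e13→1 e14→0 s14→1 e17→0 s20→1 e22→0 s22→1 s23→2 s23→3 e24→2 s24→3 s24→4  — peak 4.

4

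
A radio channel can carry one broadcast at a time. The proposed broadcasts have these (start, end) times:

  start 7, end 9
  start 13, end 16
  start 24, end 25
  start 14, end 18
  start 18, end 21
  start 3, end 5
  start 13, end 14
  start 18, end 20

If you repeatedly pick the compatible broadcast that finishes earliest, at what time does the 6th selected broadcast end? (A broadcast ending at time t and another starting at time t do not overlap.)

Sorted by end: (3,5)  (7,9)  (13,14)  (13,16)  (14,18)  (18,20)  (18,21)  (24,25)
take (3,5); take (7,9); take (13,14); skip (13,16); take (14,18); take (18,20); skip (18,21); take (24,25).
Selected: (3,5) (7,9) (13,14) (14,18) (18,20) (24,25)

25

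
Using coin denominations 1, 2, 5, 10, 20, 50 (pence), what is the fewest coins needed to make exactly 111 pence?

4

Greedy: take as many of the largest coin as possible, then repeat with the remainder.
111 = 2×50 + 1×10 + 1×1
Total coins = 2 + 1 + 1 = 4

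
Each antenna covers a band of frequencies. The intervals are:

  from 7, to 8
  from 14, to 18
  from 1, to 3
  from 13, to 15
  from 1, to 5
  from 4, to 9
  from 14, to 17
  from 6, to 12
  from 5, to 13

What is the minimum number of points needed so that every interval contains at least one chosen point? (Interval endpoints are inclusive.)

Process intervals by earliest right end; each time one isn't hit yet, stab at its right endpoint.
By right end: [1,3]  [1,5]  [7,8]  [4,9]  [6,12]  [5,13]  [13,15]  [14,17]  [14,18]
[1,3] uncovered → point at 3; [7,8] uncovered → point at 8; [13,15] uncovered → point at 15.
Points: 3, 8, 15 (3 total).

3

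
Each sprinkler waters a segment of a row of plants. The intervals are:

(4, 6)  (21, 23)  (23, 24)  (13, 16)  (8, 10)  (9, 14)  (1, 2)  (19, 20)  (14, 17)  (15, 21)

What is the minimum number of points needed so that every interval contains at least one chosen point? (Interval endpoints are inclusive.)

6

Sort by right endpoint; whenever an interval is uncovered, place a point at its right end.
Sorted: [1,2] [4,6] [8,10] [9,14] [13,16] [14,17] [19,20] [15,21] [21,23] [23,24]
{[1,2]} hit by 2; {[4,6]} hit by 6; {[8,10],[9,14]} hit by 10; {[13,16],[14,17]} hit by 16; {[19,20],[15,21]} hit by 20; {[21,23],[23,24]} hit by 23.
Points: 2, 6, 10, 16, 20, 23 (6 total).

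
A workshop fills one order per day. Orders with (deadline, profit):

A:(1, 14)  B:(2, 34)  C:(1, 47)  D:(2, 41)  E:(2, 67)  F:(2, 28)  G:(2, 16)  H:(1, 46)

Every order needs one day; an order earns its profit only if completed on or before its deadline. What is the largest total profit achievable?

114

Take jobs in profit order; each goes to the latest open slot no later than its deadline.
Profit order: E=67 C=47 H=46 D=41 B=34 F=28 G=16 A=14
Assign: E→slot 2, C→slot 1, H skipped, D skipped, B skipped, F skipped, G skipped, A skipped.
Slots: [1:C] [2:E]
Profit = 47 + 67 = 114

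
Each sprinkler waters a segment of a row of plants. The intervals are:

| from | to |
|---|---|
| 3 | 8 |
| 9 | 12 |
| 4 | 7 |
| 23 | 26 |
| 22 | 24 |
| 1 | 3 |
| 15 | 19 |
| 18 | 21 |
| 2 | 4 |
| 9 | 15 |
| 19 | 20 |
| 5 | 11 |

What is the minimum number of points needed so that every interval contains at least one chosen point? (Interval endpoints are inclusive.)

By right end: [1,3]  [2,4]  [4,7]  [3,8]  [5,11]  [9,12]  [9,15]  [15,19]  [19,20]  [18,21]  [22,24]  [23,26]
[1,3] uncovered → point at 3; [4,7] uncovered → point at 7; [9,12] uncovered → point at 12; [15,19] uncovered → point at 19; [22,24] uncovered → point at 24.
Points: 3, 7, 12, 19, 24 (5 total).

5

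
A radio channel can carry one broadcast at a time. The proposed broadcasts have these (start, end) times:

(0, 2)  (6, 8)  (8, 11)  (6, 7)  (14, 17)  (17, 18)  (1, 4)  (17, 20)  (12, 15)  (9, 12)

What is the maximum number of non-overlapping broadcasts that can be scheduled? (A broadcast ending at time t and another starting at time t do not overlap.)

5

Greedy by earliest finish: after sorting by end time, pick each interval compatible with the last pick.
Sorted by end: (0,2)  (1,4)  (6,7)  (6,8)  (8,11)  (9,12)  (12,15)  (14,17)  (17,18)  (17,20)
take (0,2); skip (1,4); take (6,7); take (8,11); take (12,15); take (17,18); skip (17,20).
Selected 5 broadcasts.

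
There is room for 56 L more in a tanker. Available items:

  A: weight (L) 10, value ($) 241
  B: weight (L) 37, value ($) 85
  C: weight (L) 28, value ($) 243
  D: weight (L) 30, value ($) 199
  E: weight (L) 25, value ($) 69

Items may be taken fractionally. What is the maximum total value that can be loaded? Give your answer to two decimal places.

Sort by value per unit weight and fill in that order.
Order: A (241/10=24.10) > C (243/28=8.68) > D (199/30=6.63) > E (69/25=2.76) > B (85/37=2.30)
Fill: take A (10 @ 241) → take C (28 @ 243) → take 18/30 of D → 119.40; 56/56 used.
Total value = 603.40

603.40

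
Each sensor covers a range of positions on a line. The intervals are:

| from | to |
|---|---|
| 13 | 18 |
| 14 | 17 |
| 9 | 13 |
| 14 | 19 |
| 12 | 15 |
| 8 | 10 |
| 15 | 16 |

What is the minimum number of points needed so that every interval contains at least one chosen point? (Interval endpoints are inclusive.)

Sort by right endpoint; whenever an interval is uncovered, place a point at its right end.
By right end: [8,10]  [9,13]  [12,15]  [15,16]  [14,17]  [13,18]  [14,19]
[8,10] uncovered → point at 10; [12,15] uncovered → point at 15.
Points: 10, 15 (2 total).

2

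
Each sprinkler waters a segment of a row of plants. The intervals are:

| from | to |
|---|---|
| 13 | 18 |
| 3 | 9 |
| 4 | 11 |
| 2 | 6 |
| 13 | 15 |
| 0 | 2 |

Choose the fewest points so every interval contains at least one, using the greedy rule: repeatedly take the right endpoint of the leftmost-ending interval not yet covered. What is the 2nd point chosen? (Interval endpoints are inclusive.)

9

Sort by right endpoint; whenever an interval is uncovered, place a point at its right end.
Sorted: [0,2] [2,6] [3,9] [4,11] [13,15] [13,18]
{[0,2],[2,6]} hit by 2; {[3,9],[4,11]} hit by 9; {[13,15],[13,18]} hit by 15.
Points: 2, 9, 15 (3 total).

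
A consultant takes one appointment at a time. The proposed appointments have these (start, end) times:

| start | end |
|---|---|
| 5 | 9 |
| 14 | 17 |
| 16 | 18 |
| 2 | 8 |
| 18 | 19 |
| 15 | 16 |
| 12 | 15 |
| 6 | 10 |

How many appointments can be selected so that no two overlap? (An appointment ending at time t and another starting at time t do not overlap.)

By end time: (2,8), (5,9), (6,10), (12,15), (15,16), (14,17), (16,18), (18,19).
Pick (2,8); next start ≥ 8 → (12,15); next start ≥ 15 → (15,16); next start ≥ 16 → (16,18); next start ≥ 18 → (18,19).
Selected 5 appointments.

5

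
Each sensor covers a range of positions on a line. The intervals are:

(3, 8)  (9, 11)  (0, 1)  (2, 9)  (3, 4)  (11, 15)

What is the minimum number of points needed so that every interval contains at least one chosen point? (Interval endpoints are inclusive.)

Process intervals by earliest right end; each time one isn't hit yet, stab at its right endpoint.
By right end: [0,1]  [3,4]  [3,8]  [2,9]  [9,11]  [11,15]
[0,1] uncovered → point at 1; [3,4] uncovered → point at 4; [9,11] uncovered → point at 11.
Points: 1, 4, 11 (3 total).

3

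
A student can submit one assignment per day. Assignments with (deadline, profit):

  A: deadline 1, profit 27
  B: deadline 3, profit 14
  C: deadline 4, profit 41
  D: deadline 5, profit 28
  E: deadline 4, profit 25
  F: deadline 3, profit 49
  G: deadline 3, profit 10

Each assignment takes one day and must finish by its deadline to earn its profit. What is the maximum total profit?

170

Take jobs in profit order; each goes to the latest open slot no later than its deadline.
Profit order: F=49 C=41 D=28 A=27 E=25 B=14 G=10
Assign: F→slot 3, C→slot 4, D→slot 5, A→slot 1, E→slot 2, B skipped, G skipped.
Slots: [1:A] [2:E] [3:F] [4:C] [5:D]
Profit = 27 + 25 + 49 + 41 + 28 = 170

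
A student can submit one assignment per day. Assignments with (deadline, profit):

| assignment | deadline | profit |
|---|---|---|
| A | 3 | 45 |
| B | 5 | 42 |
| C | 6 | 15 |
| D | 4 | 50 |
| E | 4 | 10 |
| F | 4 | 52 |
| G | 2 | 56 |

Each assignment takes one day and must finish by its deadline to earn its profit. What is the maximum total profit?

Take jobs in profit order; each goes to the latest open slot no later than its deadline.
By profit: G(d2,56), F(d4,52), D(d4,50), A(d3,45), B(d5,42), C(d6,15), E(d4,10)
G→slot 2; F→slot 4; D→slot 3; A→slot 1; B→slot 5; C→slot 6; E skipped.
Profit = 45 + 56 + 50 + 52 + 42 + 15 = 260

260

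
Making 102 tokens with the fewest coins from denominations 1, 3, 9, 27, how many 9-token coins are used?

2

Greedy: take as many of the largest coin as possible, then repeat with the remainder.
102 − 3×27→21 − 2×9→3 − 1×3→0
Count of 9: 2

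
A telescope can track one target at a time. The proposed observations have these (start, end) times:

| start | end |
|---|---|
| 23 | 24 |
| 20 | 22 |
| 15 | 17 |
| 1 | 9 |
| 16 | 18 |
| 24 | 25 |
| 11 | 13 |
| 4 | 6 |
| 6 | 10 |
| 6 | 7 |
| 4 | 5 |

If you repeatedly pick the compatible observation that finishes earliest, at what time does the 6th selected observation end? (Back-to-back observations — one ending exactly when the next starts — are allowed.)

Greedy by earliest finish: after sorting by end time, pick each interval compatible with the last pick.
By end time: (4,5), (4,6), (6,7), (1,9), (6,10), (11,13), (15,17), (16,18), (20,22), (23,24), (24,25).
Pick (4,5); next start ≥ 5 → (6,7); next start ≥ 7 → (11,13); next start ≥ 13 → (15,17); next start ≥ 17 → (20,22); next start ≥ 22 → (23,24); next start ≥ 24 → (24,25).
Selected: (4,5) (6,7) (11,13) (15,17) (20,22) (23,24) (24,25)

24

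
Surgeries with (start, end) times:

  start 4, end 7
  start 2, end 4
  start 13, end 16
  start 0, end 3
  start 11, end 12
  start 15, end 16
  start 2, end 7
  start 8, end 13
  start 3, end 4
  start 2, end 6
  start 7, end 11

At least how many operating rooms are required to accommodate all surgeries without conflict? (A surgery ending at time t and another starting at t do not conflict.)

4

starts: [0, 2, 2, 2, 3, 4, 7, 8, 11, 13, 15]
ends:   [3, 4, 4, 6, 7, 7, 11, 12, 13, 16, 16]
s0→1 s2→2 s2→3 s2→4  — peak 4.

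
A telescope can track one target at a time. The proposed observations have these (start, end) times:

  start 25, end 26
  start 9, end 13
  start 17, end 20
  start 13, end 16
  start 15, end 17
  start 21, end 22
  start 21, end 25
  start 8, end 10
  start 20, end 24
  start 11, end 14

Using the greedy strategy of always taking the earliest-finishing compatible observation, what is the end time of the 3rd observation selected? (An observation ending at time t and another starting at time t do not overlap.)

Sorted by end: (8,10)  (9,13)  (11,14)  (13,16)  (15,17)  (17,20)  (21,22)  (20,24)  (21,25)  (25,26)
take (8,10); skip (9,13); take (11,14); take (15,17); take (17,20); take (21,22); skip (20,24); skip (21,25); take (25,26).
Selected: (8,10) (11,14) (15,17) (17,20) (21,22) (25,26)

17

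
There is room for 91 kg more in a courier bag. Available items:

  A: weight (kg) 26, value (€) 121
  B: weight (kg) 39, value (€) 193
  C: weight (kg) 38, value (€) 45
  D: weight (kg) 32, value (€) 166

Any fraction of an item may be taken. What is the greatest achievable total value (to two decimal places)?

Greedy by value/weight ratio, highest first.
Order: D (166/32=5.19) > B (193/39=4.95) > A (121/26=4.65) > C (45/38=1.18)
Fill: take D (32 @ 166) → take B (39 @ 193) → take 20/26 of A → 93.08; 91/91 used.
Total value = 452.08

452.08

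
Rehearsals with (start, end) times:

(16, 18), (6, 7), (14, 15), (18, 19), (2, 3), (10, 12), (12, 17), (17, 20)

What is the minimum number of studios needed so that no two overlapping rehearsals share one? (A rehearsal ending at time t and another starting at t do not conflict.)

2

Events (time:±→running): 2:+→1 3:-→0 6:+→1 7:-→0 10:+→1 12:-→0 12:+→1 14:+→2 … peak 2.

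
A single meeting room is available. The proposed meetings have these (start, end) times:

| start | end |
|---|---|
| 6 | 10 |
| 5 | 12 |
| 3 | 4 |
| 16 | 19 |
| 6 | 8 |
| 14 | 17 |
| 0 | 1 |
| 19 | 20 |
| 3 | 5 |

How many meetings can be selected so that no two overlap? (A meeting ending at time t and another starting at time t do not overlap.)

Sorted by end: (0,1)  (3,4)  (3,5)  (6,8)  (6,10)  (5,12)  (14,17)  (16,19)  (19,20)
take (0,1); take (3,4); skip (3,5); take (6,8); skip (5,12); take (14,17); take (19,20).
Selected 5 meetings.

5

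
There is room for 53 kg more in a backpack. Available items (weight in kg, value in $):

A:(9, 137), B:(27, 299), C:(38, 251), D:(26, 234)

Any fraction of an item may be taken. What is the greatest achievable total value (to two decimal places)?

Greedy by value/weight ratio, highest first.
Order: A (137/9=15.22) > B (299/27=11.07) > D (234/26=9.00) > C (251/38=6.61)
Fill: take A (9 @ 137) → take B (27 @ 299) → take 17/26 of D → 153.00; 53/53 used.
Total value = 589.00

589.00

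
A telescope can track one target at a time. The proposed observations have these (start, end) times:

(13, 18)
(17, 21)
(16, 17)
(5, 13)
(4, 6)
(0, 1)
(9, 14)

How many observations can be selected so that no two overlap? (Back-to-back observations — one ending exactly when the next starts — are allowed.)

Order by finish time; keep every interval that doesn't clash with the previous kept one.
By end time: (0,1), (4,6), (5,13), (9,14), (16,17), (13,18), (17,21).
Pick (0,1); next start ≥ 1 → (4,6); next start ≥ 6 → (9,14); next start ≥ 14 → (16,17); next start ≥ 17 → (17,21).
Selected 5 observations.

5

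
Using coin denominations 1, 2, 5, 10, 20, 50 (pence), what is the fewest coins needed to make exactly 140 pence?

140 − 2×50→40 − 2×20→0
Total coins = 2 + 2 = 4

4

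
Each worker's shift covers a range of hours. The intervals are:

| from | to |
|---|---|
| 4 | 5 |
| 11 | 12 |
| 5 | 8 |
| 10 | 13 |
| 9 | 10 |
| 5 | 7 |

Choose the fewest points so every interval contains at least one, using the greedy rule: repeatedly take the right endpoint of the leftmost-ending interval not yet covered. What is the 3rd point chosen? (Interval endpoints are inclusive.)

12

Process intervals by earliest right end; each time one isn't hit yet, stab at its right endpoint.
Sorted: [4,5] [5,7] [5,8] [9,10] [11,12] [10,13]
{[4,5],[5,7],[5,8]} hit by 5; {[9,10]} hit by 10; {[11,12],[10,13]} hit by 12.
Points: 5, 10, 12 (3 total).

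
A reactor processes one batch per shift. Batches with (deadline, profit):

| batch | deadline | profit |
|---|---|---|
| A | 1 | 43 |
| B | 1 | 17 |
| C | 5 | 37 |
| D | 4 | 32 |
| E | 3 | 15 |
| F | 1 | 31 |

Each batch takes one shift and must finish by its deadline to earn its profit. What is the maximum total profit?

127

Take jobs in profit order; each goes to the latest open slot no later than its deadline.
By profit: A(d1,43), C(d5,37), D(d4,32), F(d1,31), B(d1,17), E(d3,15)
A→slot 1; C→slot 5; D→slot 4; F skipped; B skipped; E→slot 3.
Profit = 43 + 15 + 32 + 37 = 127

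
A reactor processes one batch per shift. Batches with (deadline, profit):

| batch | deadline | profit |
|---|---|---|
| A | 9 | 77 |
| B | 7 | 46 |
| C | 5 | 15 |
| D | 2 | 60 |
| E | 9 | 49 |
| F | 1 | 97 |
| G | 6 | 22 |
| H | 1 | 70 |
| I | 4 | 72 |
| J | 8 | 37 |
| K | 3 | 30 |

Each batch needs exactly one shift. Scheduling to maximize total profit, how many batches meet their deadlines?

Sort by profit descending; place each in the latest free slot ≤ its deadline.
By profit: F(d1,97), A(d9,77), I(d4,72), H(d1,70), D(d2,60), E(d9,49), B(d7,46), J(d8,37), K(d3,30), G(d6,22), C(d5,15)
F→slot 1; A→slot 9; I→slot 4; H skipped; D→slot 2; E→slot 8; B→slot 7; J→slot 6; K→slot 3; G→slot 5; C skipped.
9 of 11 scheduled.

9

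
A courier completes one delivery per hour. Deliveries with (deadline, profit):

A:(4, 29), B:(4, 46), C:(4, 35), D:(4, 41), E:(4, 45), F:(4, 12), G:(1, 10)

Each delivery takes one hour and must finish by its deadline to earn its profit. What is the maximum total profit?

By profit: B(d4,46), E(d4,45), D(d4,41), C(d4,35), A(d4,29), F(d4,12), G(d1,10)
B→slot 4; E→slot 3; D→slot 2; C→slot 1; A skipped; F skipped; G skipped.
Profit = 35 + 41 + 45 + 46 = 167

167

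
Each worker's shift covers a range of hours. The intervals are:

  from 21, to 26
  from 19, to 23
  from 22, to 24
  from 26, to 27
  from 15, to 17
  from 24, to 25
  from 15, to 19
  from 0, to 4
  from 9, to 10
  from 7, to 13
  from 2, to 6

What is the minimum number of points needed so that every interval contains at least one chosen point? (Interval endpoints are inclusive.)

6

Process intervals by earliest right end; each time one isn't hit yet, stab at its right endpoint.
Sorted: [0,4] [2,6] [9,10] [7,13] [15,17] [15,19] [19,23] [22,24] [24,25] [21,26] [26,27]
{[0,4],[2,6]} hit by 4; {[9,10],[7,13]} hit by 10; {[15,17],[15,19]} hit by 17; {[19,23],[22,24]} hit by 23; {[24,25],[21,26]} hit by 25; {[26,27]} hit by 27.
Points: 4, 10, 17, 23, 25, 27 (6 total).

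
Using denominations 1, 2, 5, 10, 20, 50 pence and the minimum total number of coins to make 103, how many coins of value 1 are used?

1

Greedy: take as many of the largest coin as possible, then repeat with the remainder.
103 = 2×50 + 1×2 + 1×1
Count of 1: 1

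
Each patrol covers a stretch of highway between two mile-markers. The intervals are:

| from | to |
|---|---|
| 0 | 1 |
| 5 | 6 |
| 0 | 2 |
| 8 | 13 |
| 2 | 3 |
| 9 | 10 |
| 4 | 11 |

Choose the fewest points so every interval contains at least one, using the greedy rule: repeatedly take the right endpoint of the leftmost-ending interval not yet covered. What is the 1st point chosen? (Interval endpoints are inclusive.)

Sort by right endpoint; whenever an interval is uncovered, place a point at its right end.
Sorted: [0,1] [0,2] [2,3] [5,6] [9,10] [4,11] [8,13]
{[0,1],[0,2]} hit by 1; {[2,3]} hit by 3; {[5,6]} hit by 6; {[9,10],[4,11],[8,13]} hit by 10.
Points: 1, 3, 6, 10 (4 total).

1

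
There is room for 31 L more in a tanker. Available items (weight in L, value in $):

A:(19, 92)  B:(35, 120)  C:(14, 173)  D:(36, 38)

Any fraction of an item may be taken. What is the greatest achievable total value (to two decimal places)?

255.32

Greedy by value/weight ratio, highest first.
Order: C (173/14=12.36) > A (92/19=4.84) > B (120/35=3.43) > D (38/36=1.06)
Fill: take C (14 @ 173) → take 17/19 of A → 82.32; 31/31 used.
Total value = 255.32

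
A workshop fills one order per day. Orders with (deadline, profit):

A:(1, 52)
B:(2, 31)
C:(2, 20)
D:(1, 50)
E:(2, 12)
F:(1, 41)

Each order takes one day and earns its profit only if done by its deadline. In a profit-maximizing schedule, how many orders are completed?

By profit: A(d1,52), D(d1,50), F(d1,41), B(d2,31), C(d2,20), E(d2,12)
A→slot 1; D skipped; F skipped; B→slot 2; C skipped; E skipped.
2 of 6 scheduled.

2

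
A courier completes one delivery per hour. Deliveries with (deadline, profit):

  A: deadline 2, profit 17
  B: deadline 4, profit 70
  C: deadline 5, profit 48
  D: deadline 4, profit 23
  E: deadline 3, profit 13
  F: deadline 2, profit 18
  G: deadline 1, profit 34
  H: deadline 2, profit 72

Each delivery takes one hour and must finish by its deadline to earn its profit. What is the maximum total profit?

By profit: H(d2,72), B(d4,70), C(d5,48), G(d1,34), D(d4,23), F(d2,18), A(d2,17), E(d3,13)
H→slot 2; B→slot 4; C→slot 5; G→slot 1; D→slot 3; F skipped; A skipped; E skipped.
Profit = 34 + 72 + 23 + 70 + 48 = 247

247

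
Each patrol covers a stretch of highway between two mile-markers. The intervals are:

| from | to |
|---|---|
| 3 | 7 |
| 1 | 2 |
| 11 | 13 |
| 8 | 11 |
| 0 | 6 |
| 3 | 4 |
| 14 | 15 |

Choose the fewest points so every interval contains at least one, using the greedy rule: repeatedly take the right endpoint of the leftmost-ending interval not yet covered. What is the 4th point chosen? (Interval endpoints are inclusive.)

15

Sort by right endpoint; whenever an interval is uncovered, place a point at its right end.
Sorted: [1,2] [3,4] [0,6] [3,7] [8,11] [11,13] [14,15]
{[1,2]} hit by 2; {[3,4],[0,6],[3,7]} hit by 4; {[8,11],[11,13]} hit by 11; {[14,15]} hit by 15.
Points: 2, 4, 11, 15 (4 total).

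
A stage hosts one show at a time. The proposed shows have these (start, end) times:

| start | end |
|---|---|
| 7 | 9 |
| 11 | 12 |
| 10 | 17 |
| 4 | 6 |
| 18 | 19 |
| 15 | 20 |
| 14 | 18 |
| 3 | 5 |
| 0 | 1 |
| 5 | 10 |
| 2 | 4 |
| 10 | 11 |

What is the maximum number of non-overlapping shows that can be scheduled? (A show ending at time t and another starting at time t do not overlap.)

Sorted by end: (0,1)  (2,4)  (3,5)  (4,6)  (7,9)  (5,10)  (10,11)  (11,12)  (10,17)  (14,18)  (18,19)  (15,20)
take (0,1); take (2,4); take (4,6); take (7,9); take (10,11); take (11,12); skip (10,17); take (14,18); take (18,19).
Selected 8 shows.

8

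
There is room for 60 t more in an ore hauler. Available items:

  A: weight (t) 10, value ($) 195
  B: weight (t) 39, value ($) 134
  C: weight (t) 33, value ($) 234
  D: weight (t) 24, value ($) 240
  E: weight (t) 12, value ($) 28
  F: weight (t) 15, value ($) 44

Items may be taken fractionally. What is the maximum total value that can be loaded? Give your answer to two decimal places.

619.36

Sort by value per unit weight and fill in that order.
Ratios (sorted): A 19.50, D 10.00, C 7.09, B 3.44, F 2.93, E 2.33
take A (10 @ 195); take D (24 @ 240); take 26/33 of C → 184.36. Capacity used 60/60.
Total value = 619.36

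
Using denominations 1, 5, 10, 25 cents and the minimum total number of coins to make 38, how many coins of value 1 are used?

3

Greedy: take as many of the largest coin as possible, then repeat with the remainder.
38 − 1×25→13 − 1×10→3 − 3×1→0
Count of 1: 3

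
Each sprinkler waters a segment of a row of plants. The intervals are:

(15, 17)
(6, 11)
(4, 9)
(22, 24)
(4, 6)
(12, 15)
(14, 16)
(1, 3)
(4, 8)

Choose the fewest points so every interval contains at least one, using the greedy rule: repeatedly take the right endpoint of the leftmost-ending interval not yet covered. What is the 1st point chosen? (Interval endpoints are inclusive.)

Sorted: [1,3] [4,6] [4,8] [4,9] [6,11] [12,15] [14,16] [15,17] [22,24]
{[1,3]} hit by 3; {[4,6],[4,8],[4,9],[6,11]} hit by 6; {[12,15],[14,16],[15,17]} hit by 15; {[22,24]} hit by 24.
Points: 3, 6, 15, 24 (4 total).

3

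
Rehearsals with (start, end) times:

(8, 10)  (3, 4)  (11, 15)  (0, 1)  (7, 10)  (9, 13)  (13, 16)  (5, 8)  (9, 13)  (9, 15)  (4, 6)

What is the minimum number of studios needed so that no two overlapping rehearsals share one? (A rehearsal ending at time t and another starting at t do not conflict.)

The answer is the maximum number of intervals overlapping at any instant.
starts: [0, 3, 4, 5, 7, 8, 9, 9, 9, 11, 13]
ends:   [1, 4, 6, 8, 10, 10, 13, 13, 15, 15, 16]
s0→1 e1→0 s3→1 e4→0 s4→1 s5→2 e6→1 s7→2 e8→1 s8→2 s9→3 s9→4 s9→5  — peak 5.

5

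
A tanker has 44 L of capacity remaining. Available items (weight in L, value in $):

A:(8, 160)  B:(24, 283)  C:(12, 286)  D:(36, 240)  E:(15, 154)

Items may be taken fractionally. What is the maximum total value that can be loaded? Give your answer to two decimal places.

729.00

Order: C (286/12=23.83) > A (160/8=20.00) > B (283/24=11.79) > E (154/15=10.27) > D (240/36=6.67)
Fill: take C (12 @ 286) → take A (8 @ 160) → take B (24 @ 283); 44/44 used.
Total value = 729.00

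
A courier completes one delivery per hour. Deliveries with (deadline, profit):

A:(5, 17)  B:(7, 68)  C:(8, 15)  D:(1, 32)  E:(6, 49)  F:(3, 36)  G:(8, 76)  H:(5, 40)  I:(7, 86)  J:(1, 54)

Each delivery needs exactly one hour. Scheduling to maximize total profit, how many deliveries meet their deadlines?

Take jobs in profit order; each goes to the latest open slot no later than its deadline.
By profit: I(d7,86), G(d8,76), B(d7,68), J(d1,54), E(d6,49), H(d5,40), F(d3,36), D(d1,32), A(d5,17), C(d8,15)
I→slot 7; G→slot 8; B→slot 6; J→slot 1; E→slot 5; H→slot 4; F→slot 3; D skipped; A→slot 2; C skipped.
8 of 10 scheduled.

8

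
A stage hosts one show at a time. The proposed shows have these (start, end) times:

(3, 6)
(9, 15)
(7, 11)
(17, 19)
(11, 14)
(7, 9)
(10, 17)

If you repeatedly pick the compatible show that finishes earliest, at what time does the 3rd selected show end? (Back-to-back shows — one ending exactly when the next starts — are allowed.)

14

By end time: (3,6), (7,9), (7,11), (11,14), (9,15), (10,17), (17,19).
Pick (3,6); next start ≥ 6 → (7,9); next start ≥ 9 → (11,14); next start ≥ 14 → (17,19).
Selected: (3,6) (7,9) (11,14) (17,19)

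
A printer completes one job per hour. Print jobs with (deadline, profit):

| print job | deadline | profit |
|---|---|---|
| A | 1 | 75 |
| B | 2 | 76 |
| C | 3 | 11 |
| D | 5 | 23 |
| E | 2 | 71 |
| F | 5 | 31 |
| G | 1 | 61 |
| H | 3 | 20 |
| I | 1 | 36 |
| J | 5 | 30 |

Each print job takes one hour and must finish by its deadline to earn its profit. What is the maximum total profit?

Sort by profit descending; place each in the latest free slot ≤ its deadline.
Profit order: B=76 A=75 E=71 G=61 I=36 F=31 J=30 D=23 H=20 C=11
Assign: B→slot 2, A→slot 1, E skipped, G skipped, I skipped, F→slot 5, J→slot 4, D→slot 3, H skipped, C skipped.
Slots: [1:A] [2:B] [3:D] [4:J] [5:F]
Profit = 75 + 76 + 23 + 30 + 31 = 235

235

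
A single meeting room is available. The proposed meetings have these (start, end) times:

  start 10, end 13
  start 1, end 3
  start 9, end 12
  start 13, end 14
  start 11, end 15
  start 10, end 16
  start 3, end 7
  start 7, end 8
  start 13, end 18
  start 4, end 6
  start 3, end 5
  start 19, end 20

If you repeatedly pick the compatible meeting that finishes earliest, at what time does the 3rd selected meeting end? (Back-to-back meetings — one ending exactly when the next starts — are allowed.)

Order by finish time; keep every interval that doesn't clash with the previous kept one.
By end time: (1,3), (3,5), (4,6), (3,7), (7,8), (9,12), (10,13), (13,14), (11,15), (10,16), (13,18), (19,20).
Pick (1,3); next start ≥ 3 → (3,5); next start ≥ 5 → (7,8); next start ≥ 8 → (9,12); next start ≥ 12 → (13,14); next start ≥ 14 → (19,20).
Selected: (1,3) (3,5) (7,8) (9,12) (13,14) (19,20)

8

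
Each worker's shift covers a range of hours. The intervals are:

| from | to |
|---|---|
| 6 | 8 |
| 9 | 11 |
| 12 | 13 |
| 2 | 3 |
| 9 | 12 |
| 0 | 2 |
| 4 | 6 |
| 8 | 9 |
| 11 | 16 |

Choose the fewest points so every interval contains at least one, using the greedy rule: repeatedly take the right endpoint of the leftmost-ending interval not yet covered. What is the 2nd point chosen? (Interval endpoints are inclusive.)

6

Sorted: [0,2] [2,3] [4,6] [6,8] [8,9] [9,11] [9,12] [12,13] [11,16]
{[0,2],[2,3]} hit by 2; {[4,6],[6,8]} hit by 6; {[8,9],[9,11],[9,12]} hit by 9; {[12,13],[11,16]} hit by 13.
Points: 2, 6, 9, 13 (4 total).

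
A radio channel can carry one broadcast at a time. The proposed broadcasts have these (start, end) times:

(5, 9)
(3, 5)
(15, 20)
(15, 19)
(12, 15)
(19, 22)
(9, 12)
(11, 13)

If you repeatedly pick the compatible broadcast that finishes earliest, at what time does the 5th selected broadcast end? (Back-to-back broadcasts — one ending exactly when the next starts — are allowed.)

Sort by end time and greedily take each interval whose start is ≥ the last chosen end.
By end time: (3,5), (5,9), (9,12), (11,13), (12,15), (15,19), (15,20), (19,22).
Pick (3,5); next start ≥ 5 → (5,9); next start ≥ 9 → (9,12); next start ≥ 12 → (12,15); next start ≥ 15 → (15,19); next start ≥ 19 → (19,22).
Selected: (3,5) (5,9) (9,12) (12,15) (15,19) (19,22)

19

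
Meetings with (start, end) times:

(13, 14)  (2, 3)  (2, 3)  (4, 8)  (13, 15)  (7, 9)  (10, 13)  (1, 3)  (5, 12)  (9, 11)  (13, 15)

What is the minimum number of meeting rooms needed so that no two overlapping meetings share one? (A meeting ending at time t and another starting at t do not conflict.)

3

Events (time:±→running): 1:+→1 2:+→2 2:+→3 … peak 3.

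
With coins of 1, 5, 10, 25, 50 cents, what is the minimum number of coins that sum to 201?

Use the largest denomination that fits, subtract, and repeat.
201 − 4×50→1 − 1×1→0
Total coins = 4 + 1 = 5

5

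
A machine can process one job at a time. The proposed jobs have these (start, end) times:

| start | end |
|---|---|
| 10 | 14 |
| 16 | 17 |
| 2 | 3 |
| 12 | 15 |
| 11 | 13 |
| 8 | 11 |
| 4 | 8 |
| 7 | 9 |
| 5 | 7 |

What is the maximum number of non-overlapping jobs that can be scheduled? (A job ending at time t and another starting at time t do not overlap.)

5

By end time: (2,3), (5,7), (4,8), (7,9), (8,11), (11,13), (10,14), (12,15), (16,17).
Pick (2,3); next start ≥ 3 → (5,7); next start ≥ 7 → (7,9); next start ≥ 9 → (11,13); next start ≥ 13 → (16,17).
Selected 5 jobs.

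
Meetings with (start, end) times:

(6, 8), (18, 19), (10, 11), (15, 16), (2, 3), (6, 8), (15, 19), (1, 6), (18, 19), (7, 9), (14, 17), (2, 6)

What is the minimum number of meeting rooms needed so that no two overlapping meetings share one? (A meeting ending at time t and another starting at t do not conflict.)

starts: [1, 2, 2, 6, 6, 7, 10, 14, 15, 15, 18, 18]
ends:   [3, 6, 6, 8, 8, 9, 11, 16, 17, 19, 19, 19]
s1→1 s2→2 s2→3  — peak 3.

3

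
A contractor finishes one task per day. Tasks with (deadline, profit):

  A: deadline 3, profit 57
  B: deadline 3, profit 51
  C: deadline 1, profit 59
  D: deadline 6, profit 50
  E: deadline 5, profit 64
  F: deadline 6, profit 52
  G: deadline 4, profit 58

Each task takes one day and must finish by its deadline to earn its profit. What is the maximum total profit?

Profit order: E=64 C=59 G=58 A=57 F=52 B=51 D=50
Assign: E→slot 5, C→slot 1, G→slot 4, A→slot 3, F→slot 6, B→slot 2, D skipped.
Slots: [1:C] [2:B] [3:A] [4:G] [5:E] [6:F]
Profit = 59 + 51 + 57 + 58 + 64 + 52 = 341

341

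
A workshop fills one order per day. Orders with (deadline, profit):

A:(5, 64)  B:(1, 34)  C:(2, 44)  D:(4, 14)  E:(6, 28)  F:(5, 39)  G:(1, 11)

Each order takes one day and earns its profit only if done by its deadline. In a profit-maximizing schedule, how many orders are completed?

Take jobs in profit order; each goes to the latest open slot no later than its deadline.
By profit: A(d5,64), C(d2,44), F(d5,39), B(d1,34), E(d6,28), D(d4,14), G(d1,11)
A→slot 5; C→slot 2; F→slot 4; B→slot 1; E→slot 6; D→slot 3; G skipped.
6 of 7 scheduled.

6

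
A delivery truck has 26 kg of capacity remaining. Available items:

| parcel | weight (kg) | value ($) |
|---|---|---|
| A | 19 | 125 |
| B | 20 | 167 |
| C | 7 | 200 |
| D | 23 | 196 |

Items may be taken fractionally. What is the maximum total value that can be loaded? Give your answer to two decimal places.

361.91

Sort by value per unit weight and fill in that order.
Ratios (sorted): C 28.57, D 8.52, B 8.35, A 6.58
take C (7 @ 200); take 19/23 of D → 161.91. Capacity used 26/26.
Total value = 361.91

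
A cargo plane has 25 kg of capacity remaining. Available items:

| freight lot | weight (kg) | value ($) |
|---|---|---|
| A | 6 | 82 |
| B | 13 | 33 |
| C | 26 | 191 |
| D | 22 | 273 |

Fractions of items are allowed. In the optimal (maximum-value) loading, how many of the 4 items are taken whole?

Greedy by value/weight ratio, highest first.
Ratios (sorted): A 13.67, D 12.41, C 7.35, B 2.54
take A (6 @ 82); take 19/22 of D → 235.77. Capacity used 25/25.
1 item(s) taken whole; one partial (take 19/22 of D).

1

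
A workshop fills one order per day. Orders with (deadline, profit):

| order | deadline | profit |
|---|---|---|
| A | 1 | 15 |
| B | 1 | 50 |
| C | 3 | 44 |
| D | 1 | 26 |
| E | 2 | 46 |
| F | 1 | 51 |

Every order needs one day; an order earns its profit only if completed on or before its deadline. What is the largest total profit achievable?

Take jobs in profit order; each goes to the latest open slot no later than its deadline.
Profit order: F=51 B=50 E=46 C=44 D=26 A=15
Assign: F→slot 1, B skipped, E→slot 2, C→slot 3, D skipped, A skipped.
Slots: [1:F] [2:E] [3:C]
Profit = 51 + 46 + 44 = 141

141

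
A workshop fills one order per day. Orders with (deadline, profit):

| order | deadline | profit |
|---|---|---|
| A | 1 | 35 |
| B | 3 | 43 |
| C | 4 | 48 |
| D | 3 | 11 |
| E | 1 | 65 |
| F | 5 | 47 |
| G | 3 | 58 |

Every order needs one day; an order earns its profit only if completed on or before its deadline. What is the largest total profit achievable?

261

Sort by profit descending; place each in the latest free slot ≤ its deadline.
By profit: E(d1,65), G(d3,58), C(d4,48), F(d5,47), B(d3,43), A(d1,35), D(d3,11)
E→slot 1; G→slot 3; C→slot 4; F→slot 5; B→slot 2; A skipped; D skipped.
Profit = 65 + 43 + 58 + 48 + 47 = 261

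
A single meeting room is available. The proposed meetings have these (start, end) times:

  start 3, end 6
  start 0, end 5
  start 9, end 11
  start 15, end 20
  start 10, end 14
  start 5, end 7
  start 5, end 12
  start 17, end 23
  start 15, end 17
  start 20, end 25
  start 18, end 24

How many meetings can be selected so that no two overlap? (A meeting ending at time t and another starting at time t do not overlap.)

By end time: (0,5), (3,6), (5,7), (9,11), (5,12), (10,14), (15,17), (15,20), (17,23), (18,24), (20,25).
Pick (0,5); next start ≥ 5 → (5,7); next start ≥ 7 → (9,11); next start ≥ 11 → (15,17); next start ≥ 17 → (17,23).
Selected 5 meetings.

5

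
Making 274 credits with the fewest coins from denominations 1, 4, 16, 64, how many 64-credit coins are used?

4

274 − 4×64→18 − 1×16→2 − 2×1→0
Count of 64: 4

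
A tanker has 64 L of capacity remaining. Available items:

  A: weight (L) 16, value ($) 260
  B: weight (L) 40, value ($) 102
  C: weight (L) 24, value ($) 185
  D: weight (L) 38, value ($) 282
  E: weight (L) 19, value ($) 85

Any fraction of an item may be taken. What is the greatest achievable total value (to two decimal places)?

623.11

Order: A (260/16=16.25) > C (185/24=7.71) > D (282/38=7.42) > E (85/19=4.47) > B (102/40=2.55)
Fill: take A (16 @ 260) → take C (24 @ 185) → take 24/38 of D → 178.11; 64/64 used.
Total value = 623.11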